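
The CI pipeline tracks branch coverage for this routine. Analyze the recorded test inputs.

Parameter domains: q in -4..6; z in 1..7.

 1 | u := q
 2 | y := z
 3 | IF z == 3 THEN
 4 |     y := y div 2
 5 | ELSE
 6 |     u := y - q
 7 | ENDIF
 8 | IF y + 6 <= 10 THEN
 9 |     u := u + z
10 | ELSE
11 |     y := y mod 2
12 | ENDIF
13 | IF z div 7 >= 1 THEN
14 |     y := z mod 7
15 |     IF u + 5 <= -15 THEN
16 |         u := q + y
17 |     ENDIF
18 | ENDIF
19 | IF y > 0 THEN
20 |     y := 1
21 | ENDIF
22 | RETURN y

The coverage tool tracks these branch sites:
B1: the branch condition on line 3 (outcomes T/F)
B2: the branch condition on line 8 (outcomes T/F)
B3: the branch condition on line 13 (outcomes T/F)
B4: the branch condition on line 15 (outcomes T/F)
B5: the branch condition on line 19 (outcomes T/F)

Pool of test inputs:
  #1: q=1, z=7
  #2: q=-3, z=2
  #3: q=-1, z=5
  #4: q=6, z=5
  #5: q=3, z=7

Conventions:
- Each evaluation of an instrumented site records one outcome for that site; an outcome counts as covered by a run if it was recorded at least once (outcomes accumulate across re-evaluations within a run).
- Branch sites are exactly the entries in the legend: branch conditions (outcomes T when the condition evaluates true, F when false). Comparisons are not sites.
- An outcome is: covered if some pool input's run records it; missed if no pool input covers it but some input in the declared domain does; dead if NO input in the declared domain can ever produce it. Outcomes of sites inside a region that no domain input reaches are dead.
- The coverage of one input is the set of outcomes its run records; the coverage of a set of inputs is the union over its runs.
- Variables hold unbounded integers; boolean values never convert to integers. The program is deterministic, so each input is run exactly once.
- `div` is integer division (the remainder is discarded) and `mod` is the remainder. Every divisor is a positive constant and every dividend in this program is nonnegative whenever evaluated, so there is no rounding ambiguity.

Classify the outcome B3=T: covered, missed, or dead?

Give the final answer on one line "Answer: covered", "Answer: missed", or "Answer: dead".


B3=T is recorded by pool input(s) 1, 5 -> covered
Answer: covered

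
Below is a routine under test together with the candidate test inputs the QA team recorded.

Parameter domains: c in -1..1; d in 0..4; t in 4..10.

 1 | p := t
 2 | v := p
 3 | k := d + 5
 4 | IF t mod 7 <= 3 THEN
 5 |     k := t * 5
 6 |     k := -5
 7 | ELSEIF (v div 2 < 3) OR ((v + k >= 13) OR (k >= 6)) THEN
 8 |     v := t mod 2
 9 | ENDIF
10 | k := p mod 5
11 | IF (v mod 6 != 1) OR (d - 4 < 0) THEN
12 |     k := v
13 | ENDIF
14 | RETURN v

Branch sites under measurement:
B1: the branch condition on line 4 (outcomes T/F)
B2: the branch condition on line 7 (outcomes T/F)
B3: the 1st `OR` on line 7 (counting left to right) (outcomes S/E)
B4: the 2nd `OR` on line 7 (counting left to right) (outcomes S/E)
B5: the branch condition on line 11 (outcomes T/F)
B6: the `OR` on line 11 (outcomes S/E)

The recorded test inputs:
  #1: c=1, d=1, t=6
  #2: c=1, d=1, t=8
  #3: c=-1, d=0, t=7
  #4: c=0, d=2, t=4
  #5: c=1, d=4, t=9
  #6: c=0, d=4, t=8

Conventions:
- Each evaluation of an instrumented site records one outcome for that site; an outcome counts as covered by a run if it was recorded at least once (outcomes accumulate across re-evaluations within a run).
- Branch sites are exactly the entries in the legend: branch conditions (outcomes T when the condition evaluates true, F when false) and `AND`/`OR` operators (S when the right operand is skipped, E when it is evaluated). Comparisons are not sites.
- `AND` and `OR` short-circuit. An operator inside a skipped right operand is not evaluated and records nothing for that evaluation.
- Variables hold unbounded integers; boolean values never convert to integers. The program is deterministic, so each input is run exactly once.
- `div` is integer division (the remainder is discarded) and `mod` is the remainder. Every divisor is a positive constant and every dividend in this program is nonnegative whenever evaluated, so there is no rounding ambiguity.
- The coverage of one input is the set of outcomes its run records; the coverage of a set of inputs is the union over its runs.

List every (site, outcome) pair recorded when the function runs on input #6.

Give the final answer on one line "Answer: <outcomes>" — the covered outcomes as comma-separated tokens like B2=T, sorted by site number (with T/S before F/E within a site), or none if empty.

Running input #6 (c=0, d=4, t=8), event by event:
  B1->T, B6->S, B5->T
as a set, this run covers: B1=T, B5=T, B6=S

Answer: B1=T, B5=T, B6=S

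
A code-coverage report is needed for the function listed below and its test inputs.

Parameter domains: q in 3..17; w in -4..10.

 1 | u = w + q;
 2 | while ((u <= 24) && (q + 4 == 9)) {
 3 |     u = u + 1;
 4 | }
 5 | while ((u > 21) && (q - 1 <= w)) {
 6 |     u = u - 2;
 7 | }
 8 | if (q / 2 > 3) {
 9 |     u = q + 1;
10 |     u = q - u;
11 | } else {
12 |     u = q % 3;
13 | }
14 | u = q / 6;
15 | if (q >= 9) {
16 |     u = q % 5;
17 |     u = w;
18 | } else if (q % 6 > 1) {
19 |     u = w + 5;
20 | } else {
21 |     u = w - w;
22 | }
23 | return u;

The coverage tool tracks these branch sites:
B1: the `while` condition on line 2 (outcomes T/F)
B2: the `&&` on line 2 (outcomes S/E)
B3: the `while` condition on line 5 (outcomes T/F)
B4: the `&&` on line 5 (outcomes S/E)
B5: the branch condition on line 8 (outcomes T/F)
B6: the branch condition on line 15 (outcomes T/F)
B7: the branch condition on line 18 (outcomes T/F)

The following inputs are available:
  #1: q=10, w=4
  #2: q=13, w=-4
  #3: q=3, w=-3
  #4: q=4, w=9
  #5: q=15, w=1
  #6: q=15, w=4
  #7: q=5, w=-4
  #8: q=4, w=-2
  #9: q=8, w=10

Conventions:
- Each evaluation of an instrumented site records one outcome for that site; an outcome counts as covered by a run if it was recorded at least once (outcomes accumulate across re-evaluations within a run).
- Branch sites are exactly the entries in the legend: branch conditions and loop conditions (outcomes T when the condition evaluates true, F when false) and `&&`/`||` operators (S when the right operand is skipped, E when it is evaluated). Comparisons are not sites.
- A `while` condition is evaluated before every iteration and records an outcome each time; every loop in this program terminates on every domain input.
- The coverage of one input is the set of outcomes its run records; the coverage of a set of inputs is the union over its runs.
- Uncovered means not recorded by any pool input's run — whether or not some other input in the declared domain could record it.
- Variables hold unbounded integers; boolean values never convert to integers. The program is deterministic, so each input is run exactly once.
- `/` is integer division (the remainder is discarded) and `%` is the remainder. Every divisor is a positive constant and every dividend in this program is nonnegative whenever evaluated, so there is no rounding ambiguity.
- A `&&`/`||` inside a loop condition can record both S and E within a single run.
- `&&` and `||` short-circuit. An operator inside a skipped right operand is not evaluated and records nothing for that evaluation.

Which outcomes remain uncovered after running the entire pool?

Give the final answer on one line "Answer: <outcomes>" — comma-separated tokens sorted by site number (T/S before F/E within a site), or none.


input #1 (q=10, w=4): covers B1=F, B2=E, B3=F, B4=S, B5=T, B6=T
input #2 (q=13, w=-4): covers B1=F, B2=E, B3=F, B4=S, B5=T, B6=T
input #3 (q=3, w=-3): covers B1=F, B2=E, B3=F, B4=S, B5=F, B6=F, B7=T
input #4 (q=4, w=9): covers B1=F, B2=E, B3=F, B4=S, B5=F, B6=F, B7=T
input #5 (q=15, w=1): covers B1=F, B2=E, B3=F, B4=S, B5=T, B6=T
input #6 (q=15, w=4): covers B1=F, B2=E, B3=F, B4=S, B5=T, B6=T
input #7 (q=5, w=-4): covers B1=T, B1=F, B2=S, B2=E, B3=F, B4=E, B5=F, B6=F, B7=T
input #8 (q=4, w=-2): covers B1=F, B2=E, B3=F, B4=S, B5=F, B6=F, B7=T
input #9 (q=8, w=10): covers B1=F, B2=E, B3=F, B4=S, B5=T, B6=F, B7=T
union over the pool: B1=T, B1=F, B2=S, B2=E, B3=F, B4=S, B4=E, B5=T, B5=F, B6=T, B6=F, B7=T
uncovered (2 of 14): B3=T, B7=F
Answer: B3=T, B7=F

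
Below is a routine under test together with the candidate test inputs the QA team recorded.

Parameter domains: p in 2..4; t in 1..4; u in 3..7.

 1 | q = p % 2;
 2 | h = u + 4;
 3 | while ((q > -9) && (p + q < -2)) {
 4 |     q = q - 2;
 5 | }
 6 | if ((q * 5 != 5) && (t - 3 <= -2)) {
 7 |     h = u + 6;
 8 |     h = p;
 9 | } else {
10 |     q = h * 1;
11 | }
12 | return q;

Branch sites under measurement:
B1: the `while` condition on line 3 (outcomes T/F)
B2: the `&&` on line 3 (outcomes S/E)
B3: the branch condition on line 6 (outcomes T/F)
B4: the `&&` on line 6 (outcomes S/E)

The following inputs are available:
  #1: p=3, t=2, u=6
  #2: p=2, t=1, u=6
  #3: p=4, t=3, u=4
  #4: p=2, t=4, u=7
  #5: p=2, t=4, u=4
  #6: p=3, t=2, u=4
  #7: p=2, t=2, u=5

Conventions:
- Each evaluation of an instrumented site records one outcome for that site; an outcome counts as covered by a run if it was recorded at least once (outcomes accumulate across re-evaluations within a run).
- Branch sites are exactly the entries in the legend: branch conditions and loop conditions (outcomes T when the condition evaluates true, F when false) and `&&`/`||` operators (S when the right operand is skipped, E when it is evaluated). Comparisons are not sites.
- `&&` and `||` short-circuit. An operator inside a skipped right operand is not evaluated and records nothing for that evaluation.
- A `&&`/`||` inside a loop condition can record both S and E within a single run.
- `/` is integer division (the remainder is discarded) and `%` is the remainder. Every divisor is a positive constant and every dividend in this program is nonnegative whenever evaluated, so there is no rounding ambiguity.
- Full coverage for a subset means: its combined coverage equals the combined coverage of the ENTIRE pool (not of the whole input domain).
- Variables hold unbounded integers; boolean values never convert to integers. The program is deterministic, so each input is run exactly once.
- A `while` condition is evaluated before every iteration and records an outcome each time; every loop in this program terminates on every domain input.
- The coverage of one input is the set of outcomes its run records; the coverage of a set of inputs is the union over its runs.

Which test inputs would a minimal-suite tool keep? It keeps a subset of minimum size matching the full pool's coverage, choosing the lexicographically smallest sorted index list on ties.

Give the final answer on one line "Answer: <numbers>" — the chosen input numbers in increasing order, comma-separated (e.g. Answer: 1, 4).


test 1 (p=3, t=2, u=6) fires B2->E, B1->F, B4->S, B3->F; hits B1=F, B2=E, B3=F, B4=S
test 2 (p=2, t=1, u=6) fires B2->E, B1->F, B4->E, B3->T; hits B1=F, B2=E, B3=T, B4=E
test 3 (p=4, t=3, u=4) fires B2->E, B1->F, B4->E, B3->F; hits B1=F, B2=E, B3=F, B4=E
test 4 (p=2, t=4, u=7) fires B2->E, B1->F, B4->E, B3->F; hits B1=F, B2=E, B3=F, B4=E
test 5 (p=2, t=4, u=4) fires B2->E, B1->F, B4->E, B3->F; hits B1=F, B2=E, B3=F, B4=E
test 6 (p=3, t=2, u=4) fires B2->E, B1->F, B4->S, B3->F; hits B1=F, B2=E, B3=F, B4=S
test 7 (p=2, t=2, u=5) fires B2->E, B1->F, B4->E, B3->F; hits B1=F, B2=E, B3=F, B4=E
union over all inputs: B1=F, B2=E, B3=T, B3=F, B4=S, B4=E (6 outcomes)
every size-1 subset falls short of the 6 outcomes (best: 4/6)
size 2: inputs {1, 2} cover all 6 outcomes, and no lexicographically smaller subset of this size does
Answer: 1, 2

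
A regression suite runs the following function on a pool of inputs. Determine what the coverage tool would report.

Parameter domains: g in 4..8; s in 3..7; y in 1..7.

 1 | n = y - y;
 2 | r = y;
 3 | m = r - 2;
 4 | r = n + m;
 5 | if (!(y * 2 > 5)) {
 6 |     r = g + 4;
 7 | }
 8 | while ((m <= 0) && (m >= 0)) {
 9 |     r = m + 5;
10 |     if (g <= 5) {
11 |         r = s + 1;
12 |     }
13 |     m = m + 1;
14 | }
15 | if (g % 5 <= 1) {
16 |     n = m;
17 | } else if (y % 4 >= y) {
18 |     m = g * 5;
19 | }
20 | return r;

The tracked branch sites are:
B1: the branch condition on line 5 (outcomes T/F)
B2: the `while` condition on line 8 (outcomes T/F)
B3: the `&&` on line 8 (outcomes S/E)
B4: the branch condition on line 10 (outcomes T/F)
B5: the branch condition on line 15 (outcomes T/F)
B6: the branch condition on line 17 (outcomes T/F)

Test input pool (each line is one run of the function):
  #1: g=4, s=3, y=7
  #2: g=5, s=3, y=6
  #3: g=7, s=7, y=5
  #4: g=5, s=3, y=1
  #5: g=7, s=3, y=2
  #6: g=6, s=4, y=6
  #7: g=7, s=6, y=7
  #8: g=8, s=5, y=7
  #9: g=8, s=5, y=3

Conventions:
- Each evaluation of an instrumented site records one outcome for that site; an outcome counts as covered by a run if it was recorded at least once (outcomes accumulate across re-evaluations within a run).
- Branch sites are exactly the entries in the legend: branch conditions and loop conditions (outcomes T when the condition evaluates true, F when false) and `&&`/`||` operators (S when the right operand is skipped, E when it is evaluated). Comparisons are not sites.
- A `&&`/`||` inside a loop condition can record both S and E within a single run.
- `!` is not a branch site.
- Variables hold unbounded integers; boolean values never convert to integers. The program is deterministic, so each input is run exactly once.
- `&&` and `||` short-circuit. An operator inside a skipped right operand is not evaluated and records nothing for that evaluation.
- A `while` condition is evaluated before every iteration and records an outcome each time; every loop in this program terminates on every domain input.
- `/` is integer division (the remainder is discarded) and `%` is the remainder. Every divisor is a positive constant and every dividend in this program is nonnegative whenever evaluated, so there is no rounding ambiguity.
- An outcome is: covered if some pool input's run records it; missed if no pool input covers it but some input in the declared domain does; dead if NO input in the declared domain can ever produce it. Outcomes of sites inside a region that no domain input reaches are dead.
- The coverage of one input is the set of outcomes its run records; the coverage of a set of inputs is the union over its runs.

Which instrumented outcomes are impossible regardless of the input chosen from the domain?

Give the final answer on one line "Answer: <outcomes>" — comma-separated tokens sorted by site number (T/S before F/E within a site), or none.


running all 175 domain inputs and tallying outcomes:
  reachable outcomes have witnesses, e.g. B1=T (e.g. g=4, s=3, y=1), B1=F (e.g. g=4, s=3, y=3), B2=T (e.g. g=4, s=3, y=2), B2=F (e.g. g=4, s=3, y=1)
Answer: none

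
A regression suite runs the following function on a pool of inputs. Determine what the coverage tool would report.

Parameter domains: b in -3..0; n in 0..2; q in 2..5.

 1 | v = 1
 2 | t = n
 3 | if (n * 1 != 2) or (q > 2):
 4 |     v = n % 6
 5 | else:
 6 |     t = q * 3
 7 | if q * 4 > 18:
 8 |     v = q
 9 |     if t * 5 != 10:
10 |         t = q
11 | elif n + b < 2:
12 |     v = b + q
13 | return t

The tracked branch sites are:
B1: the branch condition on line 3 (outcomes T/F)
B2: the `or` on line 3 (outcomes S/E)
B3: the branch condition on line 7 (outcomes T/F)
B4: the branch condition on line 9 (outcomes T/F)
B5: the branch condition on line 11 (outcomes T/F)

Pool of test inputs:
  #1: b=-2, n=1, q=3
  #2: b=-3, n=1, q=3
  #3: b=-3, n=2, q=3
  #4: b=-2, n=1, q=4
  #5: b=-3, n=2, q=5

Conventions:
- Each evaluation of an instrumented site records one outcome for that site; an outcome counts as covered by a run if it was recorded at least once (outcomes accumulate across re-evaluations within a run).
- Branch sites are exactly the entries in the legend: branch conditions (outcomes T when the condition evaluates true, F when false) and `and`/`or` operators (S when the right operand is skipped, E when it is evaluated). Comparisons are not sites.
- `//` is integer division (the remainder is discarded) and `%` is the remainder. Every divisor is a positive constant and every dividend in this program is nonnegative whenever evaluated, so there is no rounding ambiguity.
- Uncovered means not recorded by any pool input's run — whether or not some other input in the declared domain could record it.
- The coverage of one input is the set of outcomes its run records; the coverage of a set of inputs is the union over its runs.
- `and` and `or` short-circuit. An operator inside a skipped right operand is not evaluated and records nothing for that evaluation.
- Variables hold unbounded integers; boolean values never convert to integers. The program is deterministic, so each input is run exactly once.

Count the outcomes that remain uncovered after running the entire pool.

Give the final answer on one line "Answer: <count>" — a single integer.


run #1 (b=-2, n=1, q=3) runs B2->S, B1->T, B3->F, B5->T; records B1=T, B2=S, B3=F, B5=T
run #2 (b=-3, n=1, q=3) runs B2->S, B1->T, B3->F, B5->T; records B1=T, B2=S, B3=F, B5=T
run #3 (b=-3, n=2, q=3) runs B2->E, B1->T, B3->F, B5->T; records B1=T, B2=E, B3=F, B5=T
run #4 (b=-2, n=1, q=4) runs B2->S, B1->T, B3->F, B5->T; records B1=T, B2=S, B3=F, B5=T
run #5 (b=-3, n=2, q=5) runs B2->E, B1->T, B3->T, B4->F; records B1=T, B2=E, B3=T, B4=F
union over the pool: B1=T, B2=S, B2=E, B3=T, B3=F, B4=F, B5=T
uncovered (3 of 10): B1=F, B4=T, B5=F
Answer: 3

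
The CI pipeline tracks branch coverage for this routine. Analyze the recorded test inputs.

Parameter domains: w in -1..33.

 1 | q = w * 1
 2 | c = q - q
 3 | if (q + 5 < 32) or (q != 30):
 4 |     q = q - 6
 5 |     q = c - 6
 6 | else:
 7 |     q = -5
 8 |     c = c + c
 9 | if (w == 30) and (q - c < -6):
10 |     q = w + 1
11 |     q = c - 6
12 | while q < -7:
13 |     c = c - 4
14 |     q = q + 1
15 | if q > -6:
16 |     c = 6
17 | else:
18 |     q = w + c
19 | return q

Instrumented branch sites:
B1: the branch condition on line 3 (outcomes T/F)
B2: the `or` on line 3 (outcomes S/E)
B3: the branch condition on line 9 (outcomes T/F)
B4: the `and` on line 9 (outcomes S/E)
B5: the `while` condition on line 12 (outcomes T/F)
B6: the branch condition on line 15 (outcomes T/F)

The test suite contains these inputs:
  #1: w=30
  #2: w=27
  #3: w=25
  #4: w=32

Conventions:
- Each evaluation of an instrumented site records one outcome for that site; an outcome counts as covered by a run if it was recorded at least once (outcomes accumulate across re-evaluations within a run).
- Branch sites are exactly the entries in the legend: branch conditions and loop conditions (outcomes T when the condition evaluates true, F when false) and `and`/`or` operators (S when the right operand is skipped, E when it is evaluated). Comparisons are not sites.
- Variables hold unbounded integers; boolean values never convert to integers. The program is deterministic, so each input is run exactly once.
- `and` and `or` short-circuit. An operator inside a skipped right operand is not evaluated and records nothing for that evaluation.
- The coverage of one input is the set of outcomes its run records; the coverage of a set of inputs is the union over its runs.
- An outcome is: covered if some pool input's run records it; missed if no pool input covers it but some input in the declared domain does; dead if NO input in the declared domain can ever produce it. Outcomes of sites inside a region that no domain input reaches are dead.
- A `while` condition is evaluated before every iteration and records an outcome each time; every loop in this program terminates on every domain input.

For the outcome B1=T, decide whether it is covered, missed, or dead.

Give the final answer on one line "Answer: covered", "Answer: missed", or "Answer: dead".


B1=T is recorded by pool input(s) 2, 3, 4 -> covered
Answer: covered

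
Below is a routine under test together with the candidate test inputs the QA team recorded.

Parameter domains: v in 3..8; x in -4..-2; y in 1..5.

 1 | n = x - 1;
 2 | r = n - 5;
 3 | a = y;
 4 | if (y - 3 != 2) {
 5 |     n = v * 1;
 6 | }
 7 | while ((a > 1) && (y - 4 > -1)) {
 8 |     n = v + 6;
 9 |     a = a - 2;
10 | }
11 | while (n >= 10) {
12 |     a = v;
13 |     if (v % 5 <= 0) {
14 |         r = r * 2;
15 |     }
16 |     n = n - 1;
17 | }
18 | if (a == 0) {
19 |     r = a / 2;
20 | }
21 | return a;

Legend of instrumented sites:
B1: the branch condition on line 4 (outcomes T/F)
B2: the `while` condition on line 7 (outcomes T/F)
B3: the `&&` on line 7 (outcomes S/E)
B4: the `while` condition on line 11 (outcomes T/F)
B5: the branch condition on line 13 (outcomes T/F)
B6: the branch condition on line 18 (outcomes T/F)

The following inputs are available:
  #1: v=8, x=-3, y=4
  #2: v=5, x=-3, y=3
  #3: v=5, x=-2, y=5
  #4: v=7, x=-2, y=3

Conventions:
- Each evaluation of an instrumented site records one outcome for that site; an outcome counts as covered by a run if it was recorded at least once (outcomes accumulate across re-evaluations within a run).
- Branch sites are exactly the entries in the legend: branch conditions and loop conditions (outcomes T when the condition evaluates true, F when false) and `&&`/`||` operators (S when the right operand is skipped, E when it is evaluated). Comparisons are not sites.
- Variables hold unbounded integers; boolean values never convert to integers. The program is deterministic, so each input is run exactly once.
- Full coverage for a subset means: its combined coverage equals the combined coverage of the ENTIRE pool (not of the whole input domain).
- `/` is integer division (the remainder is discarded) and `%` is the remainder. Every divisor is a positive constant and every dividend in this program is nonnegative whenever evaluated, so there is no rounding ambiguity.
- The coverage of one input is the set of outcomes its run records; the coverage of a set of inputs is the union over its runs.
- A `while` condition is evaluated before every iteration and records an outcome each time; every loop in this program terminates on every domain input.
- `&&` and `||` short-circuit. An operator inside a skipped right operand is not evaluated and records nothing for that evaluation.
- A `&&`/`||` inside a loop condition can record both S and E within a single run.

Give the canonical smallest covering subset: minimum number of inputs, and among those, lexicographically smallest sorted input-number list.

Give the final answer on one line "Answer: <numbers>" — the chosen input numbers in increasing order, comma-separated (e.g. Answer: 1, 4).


input #1 (v=8, x=-3, y=4): events B1->T, B3->E, B2->T, B3->E, B2->T, B3->S, B2->F, B4->T, B5->F, B4->T, B5->F, B4->T, B5->F, B4->T, ...; covers B1=T, B2=T, B2=F, B3=S, B3=E, B4=T, B4=F, B5=F, B6=F
input #2 (v=5, x=-3, y=3): events B1->T, B3->E, B2->F, B4->F, B6->F; covers B1=T, B2=F, B3=E, B4=F, B6=F
input #3 (v=5, x=-2, y=5): events B1->F, B3->E, B2->T, B3->E, B2->T, B3->S, B2->F, B4->T, B5->T, B4->T, B5->T, B4->F, B6->F; covers B1=F, B2=T, B2=F, B3=S, B3=E, B4=T, B4=F, B5=T, B6=F
input #4 (v=7, x=-2, y=3): events B1->T, B3->E, B2->F, B4->F, B6->F; covers B1=T, B2=F, B3=E, B4=F, B6=F
pool-wide coverage (11 outcomes): B1=T, B1=F, B2=T, B2=F, B3=S, B3=E, B4=T, B4=F, B5=T, B5=F, B6=F
every size-1 subset falls short of the 11 outcomes (best: 9/11)
the canonical winner is {1, 3}: size 2, full 11-outcome coverage, earliest index list among size-2 covers
Answer: 1, 3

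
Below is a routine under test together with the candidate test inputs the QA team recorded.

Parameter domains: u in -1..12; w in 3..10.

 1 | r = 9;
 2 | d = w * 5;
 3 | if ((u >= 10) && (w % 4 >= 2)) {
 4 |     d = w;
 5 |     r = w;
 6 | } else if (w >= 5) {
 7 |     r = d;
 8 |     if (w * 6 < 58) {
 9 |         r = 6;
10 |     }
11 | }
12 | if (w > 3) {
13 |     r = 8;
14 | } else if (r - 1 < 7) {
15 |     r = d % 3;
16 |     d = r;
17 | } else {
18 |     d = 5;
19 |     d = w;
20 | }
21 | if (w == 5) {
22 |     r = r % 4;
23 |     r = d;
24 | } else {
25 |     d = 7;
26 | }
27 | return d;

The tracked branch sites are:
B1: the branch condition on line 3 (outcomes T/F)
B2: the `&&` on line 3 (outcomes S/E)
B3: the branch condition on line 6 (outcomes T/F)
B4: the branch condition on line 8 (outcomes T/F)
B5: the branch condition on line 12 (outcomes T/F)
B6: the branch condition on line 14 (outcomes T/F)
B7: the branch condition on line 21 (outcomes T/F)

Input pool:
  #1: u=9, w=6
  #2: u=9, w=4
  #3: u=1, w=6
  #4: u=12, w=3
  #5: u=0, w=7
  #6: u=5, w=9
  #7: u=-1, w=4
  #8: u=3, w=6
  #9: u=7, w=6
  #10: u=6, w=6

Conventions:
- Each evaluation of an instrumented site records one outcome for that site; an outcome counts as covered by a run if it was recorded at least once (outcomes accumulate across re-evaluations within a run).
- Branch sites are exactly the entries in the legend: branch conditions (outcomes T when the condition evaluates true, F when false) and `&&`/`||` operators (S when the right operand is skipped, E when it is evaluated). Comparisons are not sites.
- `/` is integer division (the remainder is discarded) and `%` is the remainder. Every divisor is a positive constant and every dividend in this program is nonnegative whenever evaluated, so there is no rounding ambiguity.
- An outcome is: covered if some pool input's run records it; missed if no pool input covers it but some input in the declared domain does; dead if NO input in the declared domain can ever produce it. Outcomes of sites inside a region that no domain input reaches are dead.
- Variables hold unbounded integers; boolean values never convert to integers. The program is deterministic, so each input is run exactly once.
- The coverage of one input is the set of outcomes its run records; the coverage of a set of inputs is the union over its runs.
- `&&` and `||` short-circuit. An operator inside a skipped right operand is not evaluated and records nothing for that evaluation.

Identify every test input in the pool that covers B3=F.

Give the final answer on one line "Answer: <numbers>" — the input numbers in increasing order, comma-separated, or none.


input #1 (u=9, w=6): does not record B3=F
input #2 (u=9, w=4): records B3=F
input #3 (u=1, w=6): does not record B3=F
input #4 (u=12, w=3): does not record B3=F
input #5 (u=0, w=7): does not record B3=F
input #6 (u=5, w=9): does not record B3=F
input #7 (u=-1, w=4): records B3=F
input #8 (u=3, w=6): does not record B3=F
input #9 (u=7, w=6): does not record B3=F
input #10 (u=6, w=6): does not record B3=F
Answer: 2, 7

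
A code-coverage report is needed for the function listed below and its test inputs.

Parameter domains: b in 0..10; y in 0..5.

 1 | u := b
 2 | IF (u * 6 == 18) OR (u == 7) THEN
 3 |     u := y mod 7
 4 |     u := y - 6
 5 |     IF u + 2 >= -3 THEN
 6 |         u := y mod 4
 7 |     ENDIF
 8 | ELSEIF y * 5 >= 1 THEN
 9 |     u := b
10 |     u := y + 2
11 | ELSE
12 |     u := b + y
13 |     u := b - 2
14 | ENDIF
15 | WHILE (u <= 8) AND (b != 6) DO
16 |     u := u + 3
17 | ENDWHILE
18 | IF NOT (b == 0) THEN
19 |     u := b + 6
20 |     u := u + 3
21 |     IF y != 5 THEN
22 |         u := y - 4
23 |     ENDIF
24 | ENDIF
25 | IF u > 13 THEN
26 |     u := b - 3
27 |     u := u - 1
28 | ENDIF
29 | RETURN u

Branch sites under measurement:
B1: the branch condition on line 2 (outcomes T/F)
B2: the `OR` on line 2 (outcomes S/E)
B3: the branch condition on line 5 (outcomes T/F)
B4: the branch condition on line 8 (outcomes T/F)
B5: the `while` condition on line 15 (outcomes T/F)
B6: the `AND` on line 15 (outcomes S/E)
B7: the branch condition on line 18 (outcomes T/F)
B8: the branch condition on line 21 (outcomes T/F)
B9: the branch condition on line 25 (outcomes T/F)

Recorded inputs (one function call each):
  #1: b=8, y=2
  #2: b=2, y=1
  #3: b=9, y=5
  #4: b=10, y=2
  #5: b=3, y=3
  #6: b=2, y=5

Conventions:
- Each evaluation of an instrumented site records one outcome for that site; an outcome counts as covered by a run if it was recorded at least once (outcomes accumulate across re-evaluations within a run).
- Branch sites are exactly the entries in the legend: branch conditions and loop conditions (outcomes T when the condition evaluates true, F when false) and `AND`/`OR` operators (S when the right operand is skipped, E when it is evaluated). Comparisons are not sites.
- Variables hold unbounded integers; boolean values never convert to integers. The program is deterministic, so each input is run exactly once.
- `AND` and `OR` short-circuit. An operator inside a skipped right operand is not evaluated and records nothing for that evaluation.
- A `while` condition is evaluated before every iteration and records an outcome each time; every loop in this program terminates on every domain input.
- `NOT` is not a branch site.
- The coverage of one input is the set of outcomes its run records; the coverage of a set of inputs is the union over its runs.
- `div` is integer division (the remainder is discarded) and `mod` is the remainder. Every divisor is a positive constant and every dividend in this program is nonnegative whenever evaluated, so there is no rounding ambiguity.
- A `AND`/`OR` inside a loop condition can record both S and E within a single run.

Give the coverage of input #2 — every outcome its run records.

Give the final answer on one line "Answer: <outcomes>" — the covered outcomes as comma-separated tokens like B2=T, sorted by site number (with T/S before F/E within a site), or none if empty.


Running input #2 (b=2, y=1), event by event:
  B2->E, B1->F, B4->T, B6->E, B5->T, B6->E, B5->T, B6->S, B5->F, B7->T
  B8->T, B9->F
collecting distinct outcomes: B1=F, B2=E, B4=T, B5=T, B5=F, B6=S, B6=E, B7=T, B8=T, B9=F
Answer: B1=F, B2=E, B4=T, B5=T, B5=F, B6=S, B6=E, B7=T, B8=T, B9=F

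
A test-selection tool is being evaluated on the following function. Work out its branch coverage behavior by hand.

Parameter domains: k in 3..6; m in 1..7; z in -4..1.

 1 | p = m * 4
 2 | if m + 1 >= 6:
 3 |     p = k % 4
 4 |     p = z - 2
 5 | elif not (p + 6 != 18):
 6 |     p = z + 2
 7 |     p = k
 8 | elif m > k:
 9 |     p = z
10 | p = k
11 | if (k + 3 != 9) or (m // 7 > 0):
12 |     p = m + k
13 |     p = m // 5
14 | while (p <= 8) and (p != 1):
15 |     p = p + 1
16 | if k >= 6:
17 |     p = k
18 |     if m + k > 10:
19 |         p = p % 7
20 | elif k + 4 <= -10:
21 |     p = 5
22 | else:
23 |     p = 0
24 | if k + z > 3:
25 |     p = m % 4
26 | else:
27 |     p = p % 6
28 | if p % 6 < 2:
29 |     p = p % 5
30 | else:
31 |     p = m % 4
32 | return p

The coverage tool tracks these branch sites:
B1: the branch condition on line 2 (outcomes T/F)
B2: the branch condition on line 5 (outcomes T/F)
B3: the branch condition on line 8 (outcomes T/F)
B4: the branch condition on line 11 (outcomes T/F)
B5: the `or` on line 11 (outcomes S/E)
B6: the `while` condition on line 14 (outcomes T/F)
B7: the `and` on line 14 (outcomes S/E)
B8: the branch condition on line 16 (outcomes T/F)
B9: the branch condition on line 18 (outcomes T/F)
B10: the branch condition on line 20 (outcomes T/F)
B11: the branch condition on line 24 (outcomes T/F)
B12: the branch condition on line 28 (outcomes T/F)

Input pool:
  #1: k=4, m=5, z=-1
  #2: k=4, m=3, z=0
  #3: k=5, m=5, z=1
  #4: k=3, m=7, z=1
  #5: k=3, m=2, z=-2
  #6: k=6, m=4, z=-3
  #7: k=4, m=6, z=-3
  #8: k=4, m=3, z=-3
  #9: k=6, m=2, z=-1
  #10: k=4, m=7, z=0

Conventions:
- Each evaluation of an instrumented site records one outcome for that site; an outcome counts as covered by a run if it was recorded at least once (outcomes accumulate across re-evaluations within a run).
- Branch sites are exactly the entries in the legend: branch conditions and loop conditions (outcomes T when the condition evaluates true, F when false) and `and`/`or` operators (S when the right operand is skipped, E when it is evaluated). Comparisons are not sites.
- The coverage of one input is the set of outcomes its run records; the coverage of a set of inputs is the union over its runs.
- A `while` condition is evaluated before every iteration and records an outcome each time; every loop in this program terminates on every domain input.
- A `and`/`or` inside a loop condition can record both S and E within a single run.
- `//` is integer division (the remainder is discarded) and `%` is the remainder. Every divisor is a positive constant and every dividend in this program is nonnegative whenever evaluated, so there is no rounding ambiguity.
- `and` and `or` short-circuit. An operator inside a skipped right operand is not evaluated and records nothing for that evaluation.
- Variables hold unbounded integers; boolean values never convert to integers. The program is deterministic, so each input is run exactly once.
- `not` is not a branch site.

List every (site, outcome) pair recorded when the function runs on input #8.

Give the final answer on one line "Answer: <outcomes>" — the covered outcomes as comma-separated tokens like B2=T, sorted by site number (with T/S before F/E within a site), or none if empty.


Simulating input #8 (k=4, m=3, z=-3) step by step:
  B1->F, B2->T, B5->S, B4->T, B7->E, B6->T, B7->E, B6->F, B8->F, B10->F
  B11->F, B12->T
collecting distinct outcomes: B1=F, B2=T, B4=T, B5=S, B6=T, B6=F, B7=E, B8=F, B10=F, B11=F, B12=T
Answer: B1=F, B2=T, B4=T, B5=S, B6=T, B6=F, B7=E, B8=F, B10=F, B11=F, B12=T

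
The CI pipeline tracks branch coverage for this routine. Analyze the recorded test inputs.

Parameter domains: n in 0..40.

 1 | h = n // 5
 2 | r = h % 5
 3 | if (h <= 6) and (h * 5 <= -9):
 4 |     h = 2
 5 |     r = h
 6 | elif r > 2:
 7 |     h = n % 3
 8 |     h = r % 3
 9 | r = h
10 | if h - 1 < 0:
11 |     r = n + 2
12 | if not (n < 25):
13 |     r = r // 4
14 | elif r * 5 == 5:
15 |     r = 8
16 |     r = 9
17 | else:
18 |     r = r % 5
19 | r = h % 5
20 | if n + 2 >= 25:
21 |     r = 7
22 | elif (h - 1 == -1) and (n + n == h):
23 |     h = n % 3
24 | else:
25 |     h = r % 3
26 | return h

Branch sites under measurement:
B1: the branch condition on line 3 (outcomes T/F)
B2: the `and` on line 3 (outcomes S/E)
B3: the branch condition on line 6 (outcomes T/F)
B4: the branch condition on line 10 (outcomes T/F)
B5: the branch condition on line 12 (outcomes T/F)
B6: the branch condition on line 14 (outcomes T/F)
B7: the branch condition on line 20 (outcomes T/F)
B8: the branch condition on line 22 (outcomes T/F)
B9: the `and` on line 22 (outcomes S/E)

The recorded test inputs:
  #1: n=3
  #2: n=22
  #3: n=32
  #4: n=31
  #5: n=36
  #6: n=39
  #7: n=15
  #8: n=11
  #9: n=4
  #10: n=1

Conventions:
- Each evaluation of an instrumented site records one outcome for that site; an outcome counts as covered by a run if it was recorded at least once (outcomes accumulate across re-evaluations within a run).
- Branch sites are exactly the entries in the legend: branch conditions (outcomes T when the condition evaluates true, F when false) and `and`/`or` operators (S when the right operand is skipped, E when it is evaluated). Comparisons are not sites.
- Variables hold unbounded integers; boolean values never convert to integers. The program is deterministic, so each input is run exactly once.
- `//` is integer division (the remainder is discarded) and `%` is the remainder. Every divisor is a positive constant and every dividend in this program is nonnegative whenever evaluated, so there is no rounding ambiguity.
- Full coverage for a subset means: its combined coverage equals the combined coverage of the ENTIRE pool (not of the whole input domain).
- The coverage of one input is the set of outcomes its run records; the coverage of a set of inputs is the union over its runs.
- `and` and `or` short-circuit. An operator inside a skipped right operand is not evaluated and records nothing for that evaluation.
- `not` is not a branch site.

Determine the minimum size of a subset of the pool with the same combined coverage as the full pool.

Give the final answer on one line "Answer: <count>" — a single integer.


input #1, n=3: outcomes B1=F, B2=E, B3=F, B4=T, B5=F, B6=F, B7=F, B8=F, B9=E
input #2, n=22: outcomes B1=F, B2=E, B3=T, B4=F, B5=F, B6=T, B7=F, B8=F, B9=S
input #3, n=32: outcomes B1=F, B2=E, B3=F, B4=F, B5=T, B7=T
input #4, n=31: outcomes B1=F, B2=E, B3=F, B4=F, B5=T, B7=T
input #5, n=36: outcomes B1=F, B2=S, B3=F, B4=F, B5=T, B7=T
input #6, n=39: outcomes B1=F, B2=S, B3=F, B4=F, B5=T, B7=T
input #7, n=15: outcomes B1=F, B2=E, B3=T, B4=T, B5=F, B6=F, B7=F, B8=F, B9=E
input #8, n=11: outcomes B1=F, B2=E, B3=F, B4=F, B5=F, B6=F, B7=F, B8=F, B9=S
input #9, n=4: outcomes B1=F, B2=E, B3=F, B4=T, B5=F, B6=F, B7=F, B8=F, B9=E
input #10, n=1: outcomes B1=F, B2=E, B3=F, B4=T, B5=F, B6=F, B7=F, B8=F, B9=E
union over all inputs: B1=F, B2=S, B2=E, B3=T, B3=F, B4=T, B4=F, B5=T, B5=F, B6=T, B6=F, B7=T, B7=F, B8=F, B9=S, B9=E (16 outcomes)
no size-1 subset reaches all 16 outcomes (best union: 9/16)
no size-2 subset reaches all 16 outcomes (best union: 14/16)
inputs {1, 2, 5} (size 3) cover everything; no size-3 subset with a lexicographically smaller index list covers all 16
Answer: 3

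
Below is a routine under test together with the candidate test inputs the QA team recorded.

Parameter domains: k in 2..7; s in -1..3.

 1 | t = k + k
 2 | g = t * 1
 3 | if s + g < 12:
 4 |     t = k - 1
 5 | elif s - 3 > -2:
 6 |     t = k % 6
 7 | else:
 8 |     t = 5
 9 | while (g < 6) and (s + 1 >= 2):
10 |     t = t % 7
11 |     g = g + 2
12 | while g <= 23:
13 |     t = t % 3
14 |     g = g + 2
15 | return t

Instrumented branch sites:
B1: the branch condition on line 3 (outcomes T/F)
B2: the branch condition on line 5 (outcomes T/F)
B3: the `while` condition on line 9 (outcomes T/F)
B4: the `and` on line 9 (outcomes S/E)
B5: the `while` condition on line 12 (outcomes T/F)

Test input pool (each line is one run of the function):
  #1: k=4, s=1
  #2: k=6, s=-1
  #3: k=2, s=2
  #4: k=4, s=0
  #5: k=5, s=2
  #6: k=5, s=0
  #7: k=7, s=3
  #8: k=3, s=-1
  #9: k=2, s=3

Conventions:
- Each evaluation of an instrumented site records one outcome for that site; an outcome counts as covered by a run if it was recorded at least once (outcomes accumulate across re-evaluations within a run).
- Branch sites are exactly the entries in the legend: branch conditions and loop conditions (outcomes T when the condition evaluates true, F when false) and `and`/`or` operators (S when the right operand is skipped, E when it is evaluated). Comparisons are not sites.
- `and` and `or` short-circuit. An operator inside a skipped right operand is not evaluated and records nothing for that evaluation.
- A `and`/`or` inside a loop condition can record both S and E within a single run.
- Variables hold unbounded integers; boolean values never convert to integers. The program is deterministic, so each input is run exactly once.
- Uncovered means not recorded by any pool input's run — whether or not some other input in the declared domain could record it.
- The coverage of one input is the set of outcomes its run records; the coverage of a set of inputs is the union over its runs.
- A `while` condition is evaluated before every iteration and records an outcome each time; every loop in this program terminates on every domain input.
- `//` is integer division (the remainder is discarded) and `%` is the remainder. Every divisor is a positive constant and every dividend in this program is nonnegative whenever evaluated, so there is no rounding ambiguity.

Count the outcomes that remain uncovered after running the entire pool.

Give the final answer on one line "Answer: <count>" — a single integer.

test 1 (k=4, s=1) fires B1->T, B4->S, B3->F, B5->T, B5->T, B5->T, B5->T, B5->T, B5->T, B5->T, B5->T, B5->F; hits B1=T, B3=F, B4=S, B5=T, B5=F
test 2 (k=6, s=-1) fires B1->T, B4->S, B3->F, B5->T, B5->T, B5->T, B5->T, B5->T, B5->T, B5->F; hits B1=T, B3=F, B4=S, B5=T, B5=F
test 3 (k=2, s=2) fires B1->T, B4->E, B3->T, B4->S, B3->F, B5->T, B5->T, B5->T, B5->T, B5->T, B5->T, B5->T, B5->T, B5->T, ...; hits B1=T, B3=T, B3=F, B4=S, B4=E, B5=T, B5=F
test 4 (k=4, s=0) fires B1->T, B4->S, B3->F, B5->T, B5->T, B5->T, B5->T, B5->T, B5->T, B5->T, B5->T, B5->F; hits B1=T, B3=F, B4=S, B5=T, B5=F
test 5 (k=5, s=2) fires B1->F, B2->T, B4->S, B3->F, B5->T, B5->T, B5->T, B5->T, B5->T, B5->T, B5->T, B5->F; hits B1=F, B2=T, B3=F, B4=S, B5=T, B5=F
test 6 (k=5, s=0) fires B1->T, B4->S, B3->F, B5->T, B5->T, B5->T, B5->T, B5->T, B5->T, B5->T, B5->F; hits B1=T, B3=F, B4=S, B5=T, B5=F
test 7 (k=7, s=3) fires B1->F, B2->T, B4->S, B3->F, B5->T, B5->T, B5->T, B5->T, B5->T, B5->F; hits B1=F, B2=T, B3=F, B4=S, B5=T, B5=F
test 8 (k=3, s=-1) fires B1->T, B4->S, B3->F, B5->T, B5->T, B5->T, B5->T, B5->T, B5->T, B5->T, B5->T, B5->T, B5->F; hits B1=T, B3=F, B4=S, B5=T, B5=F
test 9 (k=2, s=3) fires B1->T, B4->E, B3->T, B4->S, B3->F, B5->T, B5->T, B5->T, B5->T, B5->T, B5->T, B5->T, B5->T, B5->T, ...; hits B1=T, B3=T, B3=F, B4=S, B4=E, B5=T, B5=F
union over the pool: B1=T, B1=F, B2=T, B3=T, B3=F, B4=S, B4=E, B5=T, B5=F
uncovered (1 of 10): B2=F

Answer: 1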